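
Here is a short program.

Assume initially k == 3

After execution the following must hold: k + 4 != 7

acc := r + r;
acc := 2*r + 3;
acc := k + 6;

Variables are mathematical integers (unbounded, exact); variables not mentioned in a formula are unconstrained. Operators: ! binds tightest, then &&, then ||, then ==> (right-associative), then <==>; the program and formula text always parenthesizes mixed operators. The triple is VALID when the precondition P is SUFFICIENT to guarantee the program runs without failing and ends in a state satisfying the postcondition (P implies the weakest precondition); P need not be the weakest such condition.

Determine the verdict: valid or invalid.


Working backward. After the program, the postcondition k + 4 != 7 must hold; in canonical form it is k != 3.
Before acc := k + 6: k != 3
Before acc := 2*r + 3: k != 3
Before acc := r + r: k != 3
The weakest precondition is k != 3.
Check whether k == 3 implies it.
Countermodel: at the initial state k = 3, the precondition holds but the weakest precondition fails.
Answer: invalid


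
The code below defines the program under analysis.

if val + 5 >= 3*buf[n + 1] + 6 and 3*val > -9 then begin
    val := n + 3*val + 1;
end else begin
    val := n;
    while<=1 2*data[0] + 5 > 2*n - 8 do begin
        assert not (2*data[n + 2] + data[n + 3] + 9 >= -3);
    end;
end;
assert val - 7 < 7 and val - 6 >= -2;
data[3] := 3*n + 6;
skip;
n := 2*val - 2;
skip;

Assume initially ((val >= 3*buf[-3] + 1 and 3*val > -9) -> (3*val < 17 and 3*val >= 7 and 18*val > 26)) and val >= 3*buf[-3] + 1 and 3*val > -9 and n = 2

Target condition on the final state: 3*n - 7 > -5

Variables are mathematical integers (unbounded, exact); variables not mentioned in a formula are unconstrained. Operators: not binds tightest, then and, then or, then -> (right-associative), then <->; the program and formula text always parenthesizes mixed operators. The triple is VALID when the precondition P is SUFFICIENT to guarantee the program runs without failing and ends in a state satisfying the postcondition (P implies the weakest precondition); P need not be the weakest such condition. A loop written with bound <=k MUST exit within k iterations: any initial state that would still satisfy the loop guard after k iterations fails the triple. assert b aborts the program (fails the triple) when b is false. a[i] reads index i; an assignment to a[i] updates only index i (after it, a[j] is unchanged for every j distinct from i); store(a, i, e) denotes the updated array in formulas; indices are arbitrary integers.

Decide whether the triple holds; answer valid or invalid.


Working backward. After the program, the postcondition 3*n - 7 > -5 must hold; in canonical form it is 3*n > 2.
Before skip: 3*n > 2
Before n := 2*val - 2: 6*val > 8
Before skip: 6*val > 8
Before data[3] := 3*n + 6: 6*val > 8
Before assert val - 7 < 7 and val - 6 >= -2: val < 14 and val >= 4 and 6*val > 8
Then branch requires n + 3*val < 13 and n + 3*val >= 3 and 6*n + 18*val > 2; else branch requires (2*data[0] > 2*n - 13 -> ((not (2*data[n + 2] + data[n + 3] >= -12)) and (not (2*data[0] > 2*n - 13)) and n < 14 and n >= 4 and 6*n > 8)) and ((not (2*data[0] > 2*n - 13)) -> (n < 14 and n >= 4 and 6*n > 8)).
Before the if: ((val >= 3*buf[n + 1] + 1 and 3*val > -9) -> (n + 3*val < 13 and n + 3*val >= 3 and 6*n + 18*val > 2)) and ((not (val >= 3*buf[n + 1] + 1 and 3*val > -9)) -> ((2*data[0] > 2*n - 13 -> ((not (2*data[n + 2] + data[n + 3] >= -12)) and (not (2*data[0] > 2*n - 13)) and n < 14 and n >= 4 and 6*n > 8)) and ((not (2*data[0] > 2*n - 13)) -> (n < 14 and n >= 4 and 6*n > 8))))
The weakest precondition is ((val >= 3*buf[n + 1] + 1 and 3*val > -9) -> (n + 3*val < 13 and n + 3*val >= 3 and 6*n + 18*val > 2)) and ((not (val >= 3*buf[n + 1] + 1 and 3*val > -9)) -> ((2*data[0] > 2*n - 13 -> ((not (2*data[n + 2] + data[n + 3] >= -12)) and (not (2*data[0] > 2*n - 13)) and n < 14 and n >= 4 and 6*n > 8)) and ((not (2*data[0] > 2*n - 13)) -> (n < 14 and n >= 4 and 6*n > 8)))).
Check whether ((val >= 3*buf[-3] + 1 and 3*val > -9) -> (3*val < 17 and 3*val >= 7 and 18*val > 26)) and val >= 3*buf[-3] + 1 and 3*val > -9 and n = 2 implies it.
Countermodel: at the initial state buf = {[-3] = 0, [0] = 0, [3] = 0, [4] = 0, [5] = 0, elsewhere 0}, data = {[-3] = 0, [0] = 0, [3] = 0, [4] = 0, [5] = 0, elsewhere 0}, n = 2, val = 5, the precondition holds but the weakest precondition fails.
Answer: invalid


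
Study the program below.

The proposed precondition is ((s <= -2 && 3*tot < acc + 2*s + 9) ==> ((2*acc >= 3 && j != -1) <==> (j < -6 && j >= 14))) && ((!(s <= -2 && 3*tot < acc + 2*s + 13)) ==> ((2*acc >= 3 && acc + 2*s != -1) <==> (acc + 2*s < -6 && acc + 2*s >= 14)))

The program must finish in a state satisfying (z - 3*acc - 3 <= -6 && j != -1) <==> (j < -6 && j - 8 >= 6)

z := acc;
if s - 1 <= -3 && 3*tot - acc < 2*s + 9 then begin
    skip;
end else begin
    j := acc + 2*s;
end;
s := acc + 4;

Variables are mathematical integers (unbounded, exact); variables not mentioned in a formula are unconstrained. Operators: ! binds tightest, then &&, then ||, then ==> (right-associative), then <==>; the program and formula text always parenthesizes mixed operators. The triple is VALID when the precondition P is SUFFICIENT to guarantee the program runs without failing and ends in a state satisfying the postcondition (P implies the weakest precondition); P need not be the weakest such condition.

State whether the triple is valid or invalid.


Working backward. After the program, the postcondition (z - 3*acc - 3 <= -6 && j != -1) <==> (j < -6 && j - 8 >= 6) must hold; in canonical form it is (z <= 3*acc - 3 && j != -1) <==> (j < -6 && j >= 14).
Before s := acc + 4: (z <= 3*acc - 3 && j != -1) <==> (j < -6 && j >= 14)
Then branch requires (z <= 3*acc - 3 && j != -1) <==> (j < -6 && j >= 14); else branch requires (z <= 3*acc - 3 && acc + 2*s != -1) <==> (acc + 2*s < -6 && acc + 2*s >= 14).
Before the if: ((s <= -2 && 3*tot < acc + 2*s + 9) ==> ((z <= 3*acc - 3 && j != -1) <==> (j < -6 && j >= 14))) && ((!(s <= -2 && 3*tot < acc + 2*s + 9)) ==> ((z <= 3*acc - 3 && acc + 2*s != -1) <==> (acc + 2*s < -6 && acc + 2*s >= 14)))
Before z := acc: ((s <= -2 && 3*tot < acc + 2*s + 9) ==> ((2*acc >= 3 && j != -1) <==> (j < -6 && j >= 14))) && ((!(s <= -2 && 3*tot < acc + 2*s + 9)) ==> ((2*acc >= 3 && acc + 2*s != -1) <==> (acc + 2*s < -6 && acc + 2*s >= 14)))
The weakest precondition is ((s <= -2 && 3*tot < acc + 2*s + 9) ==> ((2*acc >= 3 && j != -1) <==> (j < -6 && j >= 14))) && ((!(s <= -2 && 3*tot < acc + 2*s + 9)) ==> ((2*acc >= 3 && acc + 2*s != -1) <==> (acc + 2*s < -6 && acc + 2*s >= 14))).
Check whether ((s <= -2 && 3*tot < acc + 2*s + 9) ==> ((2*acc >= 3 && j != -1) <==> (j < -6 && j >= 14))) && ((!(s <= -2 && 3*tot < acc + 2*s + 13)) ==> ((2*acc >= 3 && acc + 2*s != -1) <==> (acc + 2*s < -6 && acc + 2*s >= 14))) implies it.
Countermodel: at the initial state acc = 4, j = 0, s = -2, tot = 3, the precondition holds but the weakest precondition fails.
Answer: invalid


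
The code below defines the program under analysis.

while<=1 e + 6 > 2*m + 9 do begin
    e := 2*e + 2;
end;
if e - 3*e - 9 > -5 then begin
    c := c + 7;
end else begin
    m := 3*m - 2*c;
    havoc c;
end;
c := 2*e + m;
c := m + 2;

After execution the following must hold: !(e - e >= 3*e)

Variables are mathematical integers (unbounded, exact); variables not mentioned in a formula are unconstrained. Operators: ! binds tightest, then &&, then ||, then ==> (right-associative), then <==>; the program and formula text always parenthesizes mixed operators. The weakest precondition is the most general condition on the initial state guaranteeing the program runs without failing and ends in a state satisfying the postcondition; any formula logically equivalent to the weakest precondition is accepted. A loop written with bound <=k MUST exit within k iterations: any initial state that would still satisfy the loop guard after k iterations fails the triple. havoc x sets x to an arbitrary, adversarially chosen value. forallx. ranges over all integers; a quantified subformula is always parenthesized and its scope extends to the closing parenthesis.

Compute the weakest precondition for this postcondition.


Working backward. After the program, the postcondition !(e - e >= 3*e) must hold; in canonical form it is !(3*e <= 0).
Before c := m + 2: !(3*e <= 0)
Before c := 2*e + m: !(3*e <= 0)
Then branch requires !(3*e <= 0); else branch requires !(3*e <= 0).
Before the if: (2*e < -4 ==> (!(3*e <= 0))) && ((!(2*e < -4)) ==> (!(3*e <= 0)))
Before the loop (bound <=1), unroll the exhaustion recursion (WP_0 = exit-now case; WP_j = one more guarded iteration, up to j = 1):
  WP_0: (!(e > 2*m + 3)) && (2*e < -4 ==> (!(3*e <= 0))) && ((!(2*e < -4)) ==> (!(3*e <= 0)))
  WP_1: (e > 2*m + 3 ==> ((!(2*e > 2*m + 1)) && (4*e < -8 ==> (!(6*e <= -6))) && ((!(4*e < -8)) ==> (!(6*e <= -6))))) && ((!(e > 2*m + 3)) ==> ((2*e < -4 ==> (!(3*e <= 0))) && ((!(2*e < -4)) ==> (!(3*e <= 0)))))
So before the loop: (e > 2*m + 3 ==> ((!(2*e > 2*m + 1)) && (4*e < -8 ==> (!(6*e <= -6))) && ((!(4*e < -8)) ==> (!(6*e <= -6))))) && ((!(e > 2*m + 3)) ==> ((2*e < -4 ==> (!(3*e <= 0))) && ((!(2*e < -4)) ==> (!(3*e <= 0)))))
Answer: WP = (e > 2*m + 3 ==> ((!(2*e > 2*m + 1)) && (4*e < -8 ==> (!(6*e <= -6))) && ((!(4*e < -8)) ==> (!(6*e <= -6))))) && ((!(e > 2*m + 3)) ==> ((2*e < -4 ==> (!(3*e <= 0))) && ((!(2*e < -4)) ==> (!(3*e <= 0)))))


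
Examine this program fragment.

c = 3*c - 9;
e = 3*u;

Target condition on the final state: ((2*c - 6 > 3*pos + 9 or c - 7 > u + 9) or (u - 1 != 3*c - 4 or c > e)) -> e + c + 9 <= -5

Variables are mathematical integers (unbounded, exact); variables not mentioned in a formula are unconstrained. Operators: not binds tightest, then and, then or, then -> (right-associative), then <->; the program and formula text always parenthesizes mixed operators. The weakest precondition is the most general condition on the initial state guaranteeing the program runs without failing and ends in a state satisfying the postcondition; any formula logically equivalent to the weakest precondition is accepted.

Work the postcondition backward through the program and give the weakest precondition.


Working backward. After the program, the postcondition ((2*c - 6 > 3*pos + 9 or c - 7 > u + 9) or (u - 1 != 3*c - 4 or c > e)) -> e + c + 9 <= -5 must hold; in canonical form it is (2*c > 3*pos + 15 or c > u + 16 or u != 3*c - 3 or c > e) -> c + e <= -14.
Before e := 3*u: (2*c > 3*pos + 15 or c > u + 16 or u != 3*c - 3 or c > 3*u) -> c + 3*u <= -14
Before c := 3*c - 9: (6*c > 3*pos + 33 or 3*c > u + 25 or u != 9*c - 30 or 3*c > 3*u + 9) -> 3*c + 3*u <= -5
Answer: WP = (6*c > 3*pos + 33 or 3*c > u + 25 or u != 9*c - 30 or 3*c > 3*u + 9) -> 3*c + 3*u <= -5


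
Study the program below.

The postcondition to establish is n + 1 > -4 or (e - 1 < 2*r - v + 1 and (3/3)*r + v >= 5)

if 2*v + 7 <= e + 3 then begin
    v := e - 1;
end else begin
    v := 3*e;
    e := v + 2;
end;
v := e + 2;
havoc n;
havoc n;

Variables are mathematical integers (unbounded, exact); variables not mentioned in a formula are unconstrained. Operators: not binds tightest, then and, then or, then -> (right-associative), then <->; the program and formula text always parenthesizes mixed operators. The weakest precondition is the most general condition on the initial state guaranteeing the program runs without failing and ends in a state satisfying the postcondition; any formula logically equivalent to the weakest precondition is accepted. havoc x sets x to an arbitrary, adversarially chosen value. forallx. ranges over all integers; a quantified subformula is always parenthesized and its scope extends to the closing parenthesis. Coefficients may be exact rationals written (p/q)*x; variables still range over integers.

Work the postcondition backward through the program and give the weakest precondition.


Working backward. After the program, the postcondition n + 1 > -4 or (e - 1 < 2*r - v + 1 and (3/3)*r + v >= 5) must hold; in canonical form it is n > -5 or (e + v < 2*r + 2 and r + v >= 5).
Before havoc n: forall n_1. (n_1 > -5 or (e + v < 2*r + 2 and r + v >= 5))
Before havoc n: forall n_1. (n_1 > -5 or (e + v < 2*r + 2 and r + v >= 5))
Before v := e + 2: forall n_1. (n_1 > -5 or (2*e < 2*r and e + r >= 3))
Then branch requires forall n_1. (n_1 > -5 or (2*e < 2*r and e + r >= 3)); else branch requires forall n_1. (n_1 > -5 or (6*e < 2*r - 4 and 3*e + r >= 1)).
Before the if: (2*v <= e - 4 -> (forall n_1. (n_1 > -5 or (2*e < 2*r and e + r >= 3)))) and ((not (2*v <= e - 4)) -> (forall n_1. (n_1 > -5 or (6*e < 2*r - 4 and 3*e + r >= 1))))
Answer: WP = (2*v <= e - 4 -> (forall n_1. (n_1 > -5 or (2*e < 2*r and e + r >= 3)))) and ((not (2*v <= e - 4)) -> (forall n_1. (n_1 > -5 or (6*e < 2*r - 4 and 3*e + r >= 1))))


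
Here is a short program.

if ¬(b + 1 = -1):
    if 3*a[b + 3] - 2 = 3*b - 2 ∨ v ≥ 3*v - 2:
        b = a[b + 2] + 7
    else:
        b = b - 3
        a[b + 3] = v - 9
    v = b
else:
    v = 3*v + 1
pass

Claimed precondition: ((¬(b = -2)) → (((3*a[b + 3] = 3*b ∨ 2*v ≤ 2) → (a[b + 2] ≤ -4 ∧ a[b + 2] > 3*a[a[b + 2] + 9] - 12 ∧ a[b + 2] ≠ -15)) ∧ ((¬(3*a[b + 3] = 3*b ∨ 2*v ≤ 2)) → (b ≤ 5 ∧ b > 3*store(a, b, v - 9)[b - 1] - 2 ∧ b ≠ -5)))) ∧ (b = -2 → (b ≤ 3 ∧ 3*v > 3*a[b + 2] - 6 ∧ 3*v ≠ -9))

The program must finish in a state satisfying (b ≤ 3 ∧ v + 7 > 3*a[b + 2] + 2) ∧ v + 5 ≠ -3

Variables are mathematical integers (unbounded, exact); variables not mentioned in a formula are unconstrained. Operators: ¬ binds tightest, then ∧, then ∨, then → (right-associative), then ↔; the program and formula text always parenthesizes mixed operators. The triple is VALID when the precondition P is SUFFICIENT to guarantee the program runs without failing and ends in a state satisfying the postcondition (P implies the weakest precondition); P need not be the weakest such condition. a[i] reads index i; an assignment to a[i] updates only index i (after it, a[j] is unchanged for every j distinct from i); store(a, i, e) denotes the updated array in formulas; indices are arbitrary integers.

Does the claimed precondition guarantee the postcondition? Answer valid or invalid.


Working backward. After the program, the postcondition (b ≤ 3 ∧ v + 7 > 3*a[b + 2] + 2) ∧ v + 5 ≠ -3 must hold; in canonical form it is b ≤ 3 ∧ v > 3*a[b + 2] - 5 ∧ v ≠ -8.
Before skip: b ≤ 3 ∧ v > 3*a[b + 2] - 5 ∧ v ≠ -8
Then branch requires ((3*a[b + 3] = 3*b ∨ 2*v ≤ 2) → (a[b + 2] ≤ -4 ∧ a[b + 2] > 3*a[a[b + 2] + 9] - 12 ∧ a[b + 2] ≠ -15)) ∧ ((¬(3*a[b + 3] = 3*b ∨ 2*v ≤ 2)) → (b ≤ 6 ∧ b > 3*store(a, b, v - 9)[b - 1] - 2 ∧ b ≠ -5)); else branch requires b ≤ 3 ∧ 3*v > 3*a[b + 2] - 6 ∧ 3*v ≠ -9.
Before the if: ((¬(b = -2)) → (((3*a[b + 3] = 3*b ∨ 2*v ≤ 2) → (a[b + 2] ≤ -4 ∧ a[b + 2] > 3*a[a[b + 2] + 9] - 12 ∧ a[b + 2] ≠ -15)) ∧ ((¬(3*a[b + 3] = 3*b ∨ 2*v ≤ 2)) → (b ≤ 6 ∧ b > 3*store(a, b, v - 9)[b - 1] - 2 ∧ b ≠ -5)))) ∧ (b = -2 → (b ≤ 3 ∧ 3*v > 3*a[b + 2] - 6 ∧ 3*v ≠ -9))
The weakest precondition is ((¬(b = -2)) → (((3*a[b + 3] = 3*b ∨ 2*v ≤ 2) → (a[b + 2] ≤ -4 ∧ a[b + 2] > 3*a[a[b + 2] + 9] - 12 ∧ a[b + 2] ≠ -15)) ∧ ((¬(3*a[b + 3] = 3*b ∨ 2*v ≤ 2)) → (b ≤ 6 ∧ b > 3*store(a, b, v - 9)[b - 1] - 2 ∧ b ≠ -5)))) ∧ (b = -2 → (b ≤ 3 ∧ 3*v > 3*a[b + 2] - 6 ∧ 3*v ≠ -9)).
Check whether ((¬(b = -2)) → (((3*a[b + 3] = 3*b ∨ 2*v ≤ 2) → (a[b + 2] ≤ -4 ∧ a[b + 2] > 3*a[a[b + 2] + 9] - 12 ∧ a[b + 2] ≠ -15)) ∧ ((¬(3*a[b + 3] = 3*b ∨ 2*v ≤ 2)) → (b ≤ 5 ∧ b > 3*store(a, b, v - 9)[b - 1] - 2 ∧ b ≠ -5)))) ∧ (b = -2 → (b ≤ 3 ∧ 3*v > 3*a[b + 2] - 6 ∧ 3*v ≠ -9)) implies it.
Every state satisfying the precondition satisfies the weakest precondition: the implication holds.
Answer: valid


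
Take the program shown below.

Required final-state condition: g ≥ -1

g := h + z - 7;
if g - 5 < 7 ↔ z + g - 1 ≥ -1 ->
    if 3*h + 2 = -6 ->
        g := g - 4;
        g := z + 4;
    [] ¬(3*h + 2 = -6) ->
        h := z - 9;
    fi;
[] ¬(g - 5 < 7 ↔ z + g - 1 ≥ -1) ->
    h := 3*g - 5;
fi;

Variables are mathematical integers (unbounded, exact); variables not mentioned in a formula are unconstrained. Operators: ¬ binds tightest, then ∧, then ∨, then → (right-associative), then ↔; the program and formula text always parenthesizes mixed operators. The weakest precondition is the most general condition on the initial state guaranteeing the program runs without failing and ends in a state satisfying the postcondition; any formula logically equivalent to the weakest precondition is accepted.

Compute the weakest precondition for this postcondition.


Working backward. After the program, g ≥ -1 must hold.
Then branch requires (3*h = -8 → z ≥ -5) ∧ ((¬(3*h = -8)) → g ≥ -1); else branch requires g ≥ -1.
Before the if: ((g < 12 ↔ g + z ≥ 0) → ((3*h = -8 → z ≥ -5) ∧ ((¬(3*h = -8)) → g ≥ -1))) ∧ ((¬(g < 12 ↔ g + z ≥ 0)) → g ≥ -1)
Before g := h + z - 7: ((h + z < 19 ↔ h + 2*z ≥ 7) → ((3*h = -8 → z ≥ -5) ∧ ((¬(3*h = -8)) → h + z ≥ 6))) ∧ ((¬(h + z < 19 ↔ h + 2*z ≥ 7)) → h + z ≥ 6)
Answer: WP = ((h + z < 19 ↔ h + 2*z ≥ 7) → ((3*h = -8 → z ≥ -5) ∧ ((¬(3*h = -8)) → h + z ≥ 6))) ∧ ((¬(h + z < 19 ↔ h + 2*z ≥ 7)) → h + z ≥ 6)


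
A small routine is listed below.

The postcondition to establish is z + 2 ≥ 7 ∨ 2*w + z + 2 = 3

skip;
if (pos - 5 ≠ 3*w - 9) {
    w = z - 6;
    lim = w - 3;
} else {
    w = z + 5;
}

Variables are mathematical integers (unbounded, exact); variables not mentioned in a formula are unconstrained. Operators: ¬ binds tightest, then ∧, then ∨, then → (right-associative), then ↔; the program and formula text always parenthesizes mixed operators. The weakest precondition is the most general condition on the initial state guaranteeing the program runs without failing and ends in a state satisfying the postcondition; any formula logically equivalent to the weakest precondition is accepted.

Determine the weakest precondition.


Working backward. After the program, the postcondition z + 2 ≥ 7 ∨ 2*w + z + 2 = 3 must hold; in canonical form it is z ≥ 5 ∨ 2*w + z = 1.
Then branch requires z ≥ 5 ∨ 3*z = 13; else branch requires z ≥ 5 ∨ 3*z = -9.
Before the if: (pos ≠ 3*w - 4 → (z ≥ 5 ∨ 3*z = 13)) ∧ ((¬(pos ≠ 3*w - 4)) → (z ≥ 5 ∨ 3*z = -9))
Before skip: (pos ≠ 3*w - 4 → (z ≥ 5 ∨ 3*z = 13)) ∧ ((¬(pos ≠ 3*w - 4)) → (z ≥ 5 ∨ 3*z = -9))
Answer: WP = (pos ≠ 3*w - 4 → (z ≥ 5 ∨ 3*z = 13)) ∧ ((¬(pos ≠ 3*w - 4)) → (z ≥ 5 ∨ 3*z = -9))


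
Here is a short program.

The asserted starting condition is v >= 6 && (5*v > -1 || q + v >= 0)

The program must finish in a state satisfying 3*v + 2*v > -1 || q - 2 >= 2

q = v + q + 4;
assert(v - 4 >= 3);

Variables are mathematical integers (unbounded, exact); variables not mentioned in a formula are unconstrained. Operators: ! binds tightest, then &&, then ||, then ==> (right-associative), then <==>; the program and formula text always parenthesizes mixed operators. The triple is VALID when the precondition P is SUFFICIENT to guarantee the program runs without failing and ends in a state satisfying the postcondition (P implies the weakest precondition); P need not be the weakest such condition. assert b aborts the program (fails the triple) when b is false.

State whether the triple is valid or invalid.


Working backward. After the program, the postcondition 3*v + 2*v > -1 || q - 2 >= 2 must hold; in canonical form it is 5*v > -1 || q >= 4.
Before assert v - 4 >= 3: v >= 7 && (5*v > -1 || q >= 4)
Before q := v + q + 4: v >= 7 && (5*v > -1 || q + v >= 0)
The weakest precondition is v >= 7 && (5*v > -1 || q + v >= 0).
Check whether v >= 6 && (5*v > -1 || q + v >= 0) implies it.
Countermodel: at the initial state q = -7, v = 6, the precondition holds but the weakest precondition fails.
Answer: invalid


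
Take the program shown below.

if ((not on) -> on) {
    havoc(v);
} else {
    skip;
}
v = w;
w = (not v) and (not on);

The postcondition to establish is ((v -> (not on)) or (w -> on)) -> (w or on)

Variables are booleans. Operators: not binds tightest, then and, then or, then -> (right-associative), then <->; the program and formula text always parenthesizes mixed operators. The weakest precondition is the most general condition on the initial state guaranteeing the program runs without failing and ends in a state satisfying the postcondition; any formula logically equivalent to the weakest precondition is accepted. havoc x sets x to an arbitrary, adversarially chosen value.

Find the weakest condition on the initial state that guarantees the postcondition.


Working backward. After the program, ((v -> (not on)) or (w -> on)) -> (w or on) must hold.
Before w := (not v) and (not on): ((v -> (not on)) or (((not v) and (not on)) -> on)) -> (((not v) and (not on)) or on)
Before v := w: ((w -> (not on)) or (((not w) and (not on)) -> on)) -> (((not w) and (not on)) or on)
Then branch requires ((w -> (not on)) or (((not w) and (not on)) -> on)) -> (((not w) and (not on)) or on); else branch requires ((w -> (not on)) or (((not w) and (not on)) -> on)) -> (((not w) and (not on)) or on).
Before the if: (((not on) -> on) -> (((w -> (not on)) or (((not w) and (not on)) -> on)) -> (((not w) and (not on)) or on))) and ((not ((not on) -> on)) -> (((w -> (not on)) or (((not w) and (not on)) -> on)) -> (((not w) and (not on)) or on)))
Answer: WP = (((not on) -> on) -> (((w -> (not on)) or (((not w) and (not on)) -> on)) -> (((not w) and (not on)) or on))) and ((not ((not on) -> on)) -> (((w -> (not on)) or (((not w) and (not on)) -> on)) -> (((not w) and (not on)) or on)))


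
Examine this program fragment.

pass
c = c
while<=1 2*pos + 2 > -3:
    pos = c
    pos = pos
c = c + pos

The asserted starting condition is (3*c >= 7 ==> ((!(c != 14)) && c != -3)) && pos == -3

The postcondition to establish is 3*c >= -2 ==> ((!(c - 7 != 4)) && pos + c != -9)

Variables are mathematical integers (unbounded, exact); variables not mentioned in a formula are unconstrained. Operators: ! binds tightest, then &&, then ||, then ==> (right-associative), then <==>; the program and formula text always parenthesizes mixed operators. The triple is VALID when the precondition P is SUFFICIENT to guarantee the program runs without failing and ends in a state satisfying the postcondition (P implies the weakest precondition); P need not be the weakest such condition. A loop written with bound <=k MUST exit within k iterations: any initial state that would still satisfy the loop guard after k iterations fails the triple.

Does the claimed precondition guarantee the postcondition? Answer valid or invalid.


Working backward. After the program, the postcondition 3*c >= -2 ==> ((!(c - 7 != 4)) && pos + c != -9) must hold; in canonical form it is 3*c >= -2 ==> ((!(c != 11)) && c + pos != -9).
Before c := c + pos: 3*c + 3*pos >= -2 ==> ((!(c + pos != 11)) && c + 2*pos != -9)
Before the loop (bound <=1), unroll the exhaustion recursion (WP_0 = exit-now case; WP_j = one more guarded iteration, up to j = 1):
  WP_0: (!(2*pos > -5)) && (3*c + 3*pos >= -2 ==> ((!(c + pos != 11)) && c + 2*pos != -9))
  WP_1: (2*pos > -5 ==> ((!(2*c > -5)) && (6*c >= -2 ==> ((!(2*c != 11)) && 3*c != -9)))) && ((!(2*pos > -5)) ==> (3*c + 3*pos >= -2 ==> ((!(c + pos != 11)) && c + 2*pos != -9)))
So before the loop: (2*pos > -5 ==> ((!(2*c > -5)) && (6*c >= -2 ==> ((!(2*c != 11)) && 3*c != -9)))) && ((!(2*pos > -5)) ==> (3*c + 3*pos >= -2 ==> ((!(c + pos != 11)) && c + 2*pos != -9)))
Before c := c: (2*pos > -5 ==> ((!(2*c > -5)) && (6*c >= -2 ==> ((!(2*c != 11)) && 3*c != -9)))) && ((!(2*pos > -5)) ==> (3*c + 3*pos >= -2 ==> ((!(c + pos != 11)) && c + 2*pos != -9)))
Before skip: (2*pos > -5 ==> ((!(2*c > -5)) && (6*c >= -2 ==> ((!(2*c != 11)) && 3*c != -9)))) && ((!(2*pos > -5)) ==> (3*c + 3*pos >= -2 ==> ((!(c + pos != 11)) && c + 2*pos != -9)))
The weakest precondition is (2*pos > -5 ==> ((!(2*c > -5)) && (6*c >= -2 ==> ((!(2*c != 11)) && 3*c != -9)))) && ((!(2*pos > -5)) ==> (3*c + 3*pos >= -2 ==> ((!(c + pos != 11)) && c + 2*pos != -9))).
Check whether (3*c >= 7 ==> ((!(c != 14)) && c != -3)) && pos == -3 implies it.
Every state satisfying the precondition satisfies the weakest precondition: the implication holds.
Answer: valid


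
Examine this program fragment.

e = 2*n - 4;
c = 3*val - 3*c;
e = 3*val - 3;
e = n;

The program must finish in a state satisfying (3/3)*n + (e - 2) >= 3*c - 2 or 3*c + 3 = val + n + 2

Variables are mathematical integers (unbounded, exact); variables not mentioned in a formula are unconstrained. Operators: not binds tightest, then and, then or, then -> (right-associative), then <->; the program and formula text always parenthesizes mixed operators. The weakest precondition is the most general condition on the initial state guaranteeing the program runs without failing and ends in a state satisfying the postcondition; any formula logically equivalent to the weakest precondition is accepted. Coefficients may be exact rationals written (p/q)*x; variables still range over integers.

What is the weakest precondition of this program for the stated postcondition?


Working backward. After the program, the postcondition (3/3)*n + (e - 2) >= 3*c - 2 or 3*c + 3 = val + n + 2 must hold; in canonical form it is e + n >= 3*c or 3*c = n + val - 1.
Before e := n: 2*n >= 3*c or 3*c = n + val - 1
Before e := 3*val - 3: 2*n >= 3*c or 3*c = n + val - 1
Before c := 3*val - 3*c: 9*c + 2*n >= 9*val or 8*val = 9*c + n - 1
Before e := 2*n - 4: 9*c + 2*n >= 9*val or 8*val = 9*c + n - 1
Answer: WP = 9*c + 2*n >= 9*val or 8*val = 9*c + n - 1


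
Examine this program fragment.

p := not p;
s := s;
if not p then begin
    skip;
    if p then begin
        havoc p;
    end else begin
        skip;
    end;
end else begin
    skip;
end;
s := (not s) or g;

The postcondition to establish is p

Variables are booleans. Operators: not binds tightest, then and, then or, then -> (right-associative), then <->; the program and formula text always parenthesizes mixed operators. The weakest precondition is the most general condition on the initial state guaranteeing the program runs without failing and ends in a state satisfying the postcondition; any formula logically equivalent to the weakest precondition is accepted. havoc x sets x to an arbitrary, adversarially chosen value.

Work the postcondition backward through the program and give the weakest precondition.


Working backward. After the program, p must hold.
Before s := (not s) or g: p
Then branch requires (not p) and ((not p) -> p); else branch requires p.
Before the if: (not p) -> ((not p) and ((not p) -> p))
Before s := s: (not p) -> ((not p) and ((not p) -> p))
Before p := not p: p -> (p and (p -> (not p)))
Answer: WP = p -> (p and (p -> (not p)))


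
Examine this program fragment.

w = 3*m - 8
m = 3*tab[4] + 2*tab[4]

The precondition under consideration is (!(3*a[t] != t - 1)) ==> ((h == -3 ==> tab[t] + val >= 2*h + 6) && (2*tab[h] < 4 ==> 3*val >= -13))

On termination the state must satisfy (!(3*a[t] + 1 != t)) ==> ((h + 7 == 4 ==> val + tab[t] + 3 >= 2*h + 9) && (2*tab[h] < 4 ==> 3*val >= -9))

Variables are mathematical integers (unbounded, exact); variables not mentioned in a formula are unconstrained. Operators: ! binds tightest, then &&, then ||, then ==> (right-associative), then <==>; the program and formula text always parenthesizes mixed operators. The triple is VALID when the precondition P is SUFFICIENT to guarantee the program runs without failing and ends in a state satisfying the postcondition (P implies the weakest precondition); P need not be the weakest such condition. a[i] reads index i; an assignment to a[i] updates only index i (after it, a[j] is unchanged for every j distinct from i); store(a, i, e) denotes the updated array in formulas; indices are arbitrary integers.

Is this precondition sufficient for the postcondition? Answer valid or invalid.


Working backward. After the program, the postcondition (!(3*a[t] + 1 != t)) ==> ((h + 7 == 4 ==> val + tab[t] + 3 >= 2*h + 9) && (2*tab[h] < 4 ==> 3*val >= -9)) must hold; in canonical form it is (!(3*a[t] != t - 1)) ==> ((h == -3 ==> tab[t] + val >= 2*h + 6) && (2*tab[h] < 4 ==> 3*val >= -9)).
Before m := 3*tab[4] + 2*tab[4]: (!(3*a[t] != t - 1)) ==> ((h == -3 ==> tab[t] + val >= 2*h + 6) && (2*tab[h] < 4 ==> 3*val >= -9))
Before w := 3*m - 8: (!(3*a[t] != t - 1)) ==> ((h == -3 ==> tab[t] + val >= 2*h + 6) && (2*tab[h] < 4 ==> 3*val >= -9))
The weakest precondition is (!(3*a[t] != t - 1)) ==> ((h == -3 ==> tab[t] + val >= 2*h + 6) && (2*tab[h] < 4 ==> 3*val >= -9)).
Check whether (!(3*a[t] != t - 1)) ==> ((h == -3 ==> tab[t] + val >= 2*h + 6) && (2*tab[h] < 4 ==> 3*val >= -13)) implies it.
Countermodel: at the initial state a = {[-2] = -1, [2] = -1, elsewhere -1}, h = 2, t = -2, tab = {[-2] = 0, [2] = 0, elsewhere 0}, val = -4, the precondition holds but the weakest precondition fails.
Answer: invalid


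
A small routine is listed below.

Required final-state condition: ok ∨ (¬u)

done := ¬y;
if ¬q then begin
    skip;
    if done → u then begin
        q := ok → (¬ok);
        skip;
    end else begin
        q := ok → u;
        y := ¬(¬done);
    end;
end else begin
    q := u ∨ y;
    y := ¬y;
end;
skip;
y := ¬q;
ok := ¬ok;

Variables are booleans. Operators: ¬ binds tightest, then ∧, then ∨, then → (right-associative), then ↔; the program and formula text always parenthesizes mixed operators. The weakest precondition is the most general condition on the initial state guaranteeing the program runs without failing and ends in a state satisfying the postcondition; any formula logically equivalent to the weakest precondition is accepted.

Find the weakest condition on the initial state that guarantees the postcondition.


Working backward. After the program, ok ∨ (¬u) must hold.
Before ok := ¬ok: (¬ok) ∨ (¬u)
Before y := ¬q: (¬ok) ∨ (¬u)
Before skip: (¬ok) ∨ (¬u)
Then branch requires ((done → u) → ((¬ok) ∨ (¬u))) ∧ ((¬(done → u)) → ((¬ok) ∨ (¬u))); else branch requires (¬ok) ∨ (¬u).
Before the if: ((¬q) → (((done → u) → ((¬ok) ∨ (¬u))) ∧ ((¬(done → u)) → ((¬ok) ∨ (¬u))))) ∧ (q → ((¬ok) ∨ (¬u)))
Before done := ¬y: ((¬q) → ((((¬y) → u) → ((¬ok) ∨ (¬u))) ∧ ((¬((¬y) → u)) → ((¬ok) ∨ (¬u))))) ∧ (q → ((¬ok) ∨ (¬u)))
Answer: WP = ((¬q) → ((((¬y) → u) → ((¬ok) ∨ (¬u))) ∧ ((¬((¬y) → u)) → ((¬ok) ∨ (¬u))))) ∧ (q → ((¬ok) ∨ (¬u)))


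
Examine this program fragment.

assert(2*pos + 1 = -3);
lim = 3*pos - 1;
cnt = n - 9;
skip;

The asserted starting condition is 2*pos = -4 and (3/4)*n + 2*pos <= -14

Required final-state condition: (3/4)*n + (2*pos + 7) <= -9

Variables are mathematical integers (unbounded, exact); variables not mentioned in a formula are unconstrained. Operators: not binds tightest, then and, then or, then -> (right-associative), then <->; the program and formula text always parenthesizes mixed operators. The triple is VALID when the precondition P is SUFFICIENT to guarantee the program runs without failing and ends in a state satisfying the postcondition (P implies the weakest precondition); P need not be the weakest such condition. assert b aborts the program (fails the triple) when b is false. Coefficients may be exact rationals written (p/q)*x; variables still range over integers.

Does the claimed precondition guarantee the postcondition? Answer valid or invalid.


Working backward. After the program, the postcondition (3/4)*n + (2*pos + 7) <= -9 must hold; in canonical form it is (3/4)*n + 2*pos <= -16.
Before skip: (3/4)*n + 2*pos <= -16
Before cnt := n - 9: (3/4)*n + 2*pos <= -16
Before lim := 3*pos - 1: (3/4)*n + 2*pos <= -16
Before assert 2*pos + 1 = -3: 2*pos = -4 and (3/4)*n + 2*pos <= -16
The weakest precondition is 2*pos = -4 and (3/4)*n + 2*pos <= -16.
Check whether 2*pos = -4 and (3/4)*n + 2*pos <= -14 implies it.
Countermodel: at the initial state n = -15, pos = -2, the precondition holds but the weakest precondition fails.
Answer: invalid


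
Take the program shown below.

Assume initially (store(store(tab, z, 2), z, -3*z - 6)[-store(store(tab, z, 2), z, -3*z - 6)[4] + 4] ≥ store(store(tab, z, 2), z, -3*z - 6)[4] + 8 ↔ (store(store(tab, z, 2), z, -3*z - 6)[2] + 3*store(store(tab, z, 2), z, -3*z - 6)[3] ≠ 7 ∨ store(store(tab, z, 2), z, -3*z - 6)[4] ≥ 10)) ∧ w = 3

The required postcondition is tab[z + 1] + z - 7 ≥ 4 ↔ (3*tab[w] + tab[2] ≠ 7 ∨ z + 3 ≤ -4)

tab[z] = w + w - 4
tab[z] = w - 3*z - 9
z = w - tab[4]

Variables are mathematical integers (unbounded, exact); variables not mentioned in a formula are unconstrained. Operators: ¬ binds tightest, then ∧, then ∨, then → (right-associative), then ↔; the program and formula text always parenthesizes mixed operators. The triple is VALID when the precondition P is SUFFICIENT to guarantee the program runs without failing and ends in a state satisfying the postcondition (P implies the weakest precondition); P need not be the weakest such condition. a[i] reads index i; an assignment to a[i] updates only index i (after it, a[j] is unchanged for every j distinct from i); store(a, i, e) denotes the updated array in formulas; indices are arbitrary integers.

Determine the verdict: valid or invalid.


Working backward. After the program, the postcondition tab[z + 1] + z - 7 ≥ 4 ↔ (3*tab[w] + tab[2] ≠ 7 ∨ z + 3 ≤ -4) must hold; in canonical form it is tab[z + 1] + z ≥ 11 ↔ (tab[2] + 3*tab[w] ≠ 7 ∨ z ≤ -7).
Before z := w - tab[4]: tab[-tab[4] + w + 1] + w ≥ tab[4] + 11 ↔ (tab[2] + 3*tab[w] ≠ 7 ∨ w ≤ tab[4] - 7)
Before tab[z] := w - 3*z - 9: store(tab, z, w - 3*z - 9)[-store(tab, z, w - 3*z - 9)[4] + w + 1] + w ≥ store(tab, z, w - 3*z - 9)[4] + 11 ↔ (store(tab, z, w - 3*z - 9)[2] + 3*store(tab, z, w - 3*z - 9)[w] ≠ 7 ∨ w ≤ store(tab, z, w - 3*z - 9)[4] - 7)
Before tab[z] := w + w - 4: store(store(tab, z, 2*w - 4), z, w - 3*z - 9)[-store(store(tab, z, 2*w - 4), z, w - 3*z - 9)[4] + w + 1] + w ≥ store(store(tab, z, 2*w - 4), z, w - 3*z - 9)[4] + 11 ↔ (store(store(tab, z, 2*w - 4), z, w - 3*z - 9)[2] + 3*store(store(tab, z, 2*w - 4), z, w - 3*z - 9)[w] ≠ 7 ∨ w ≤ store(store(tab, z, 2*w - 4), z, w - 3*z - 9)[4] - 7)
The weakest precondition is store(store(tab, z, 2*w - 4), z, w - 3*z - 9)[-store(store(tab, z, 2*w - 4), z, w - 3*z - 9)[4] + w + 1] + w ≥ store(store(tab, z, 2*w - 4), z, w - 3*z - 9)[4] + 11 ↔ (store(store(tab, z, 2*w - 4), z, w - 3*z - 9)[2] + 3*store(store(tab, z, 2*w - 4), z, w - 3*z - 9)[w] ≠ 7 ∨ w ≤ store(store(tab, z, 2*w - 4), z, w - 3*z - 9)[4] - 7).
Check whether (store(store(tab, z, 2), z, -3*z - 6)[-store(store(tab, z, 2), z, -3*z - 6)[4] + 4] ≥ store(store(tab, z, 2), z, -3*z - 6)[4] + 8 ↔ (store(store(tab, z, 2), z, -3*z - 6)[2] + 3*store(store(tab, z, 2), z, -3*z - 6)[3] ≠ 7 ∨ store(store(tab, z, 2), z, -3*z - 6)[4] ≥ 10)) ∧ w = 3 implies it.
Every state satisfying the precondition satisfies the weakest precondition: the implication holds.
Answer: valid


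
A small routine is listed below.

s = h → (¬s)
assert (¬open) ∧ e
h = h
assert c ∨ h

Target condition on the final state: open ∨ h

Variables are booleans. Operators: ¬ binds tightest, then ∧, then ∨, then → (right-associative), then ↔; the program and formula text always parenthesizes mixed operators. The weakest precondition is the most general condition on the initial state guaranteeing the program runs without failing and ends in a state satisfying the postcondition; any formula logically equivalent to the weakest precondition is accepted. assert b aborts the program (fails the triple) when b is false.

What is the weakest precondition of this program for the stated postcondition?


Working backward. After the program, open ∨ h must hold.
Before assert c ∨ h: (c ∨ h) ∧ (open ∨ h)
Before h := h: (c ∨ h) ∧ (open ∨ h)
Before assert (¬open) ∧ e: (¬open) ∧ e ∧ (c ∨ h) ∧ (open ∨ h)
Before s := h → (¬s): (¬open) ∧ e ∧ (c ∨ h) ∧ (open ∨ h)
Answer: WP = (¬open) ∧ e ∧ (c ∨ h) ∧ (open ∨ h)


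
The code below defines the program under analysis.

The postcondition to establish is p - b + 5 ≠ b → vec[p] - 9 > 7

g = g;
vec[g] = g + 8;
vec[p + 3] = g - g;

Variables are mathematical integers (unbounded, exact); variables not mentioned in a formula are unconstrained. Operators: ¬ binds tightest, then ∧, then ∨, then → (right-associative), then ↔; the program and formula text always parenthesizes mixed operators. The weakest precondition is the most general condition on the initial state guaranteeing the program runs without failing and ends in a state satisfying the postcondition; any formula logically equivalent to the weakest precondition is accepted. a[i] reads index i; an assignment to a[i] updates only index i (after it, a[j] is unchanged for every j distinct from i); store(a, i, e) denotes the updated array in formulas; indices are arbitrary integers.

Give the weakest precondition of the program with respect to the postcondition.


Working backward. After the program, the postcondition p - b + 5 ≠ b → vec[p] - 9 > 7 must hold; in canonical form it is p ≠ 2*b - 5 → vec[p] > 16.
Before vec[p + 3] := g - g: p ≠ 2*b - 5 → store(vec, p + 3, 0)[p] > 16
Before vec[g] := g + 8: p ≠ 2*b - 5 → store(store(vec, g, g + 8), p + 3, 0)[p] > 16
Before g := g: p ≠ 2*b - 5 → store(store(vec, g, g + 8), p + 3, 0)[p] > 16
Answer: WP = p ≠ 2*b - 5 → store(store(vec, g, g + 8), p + 3, 0)[p] > 16


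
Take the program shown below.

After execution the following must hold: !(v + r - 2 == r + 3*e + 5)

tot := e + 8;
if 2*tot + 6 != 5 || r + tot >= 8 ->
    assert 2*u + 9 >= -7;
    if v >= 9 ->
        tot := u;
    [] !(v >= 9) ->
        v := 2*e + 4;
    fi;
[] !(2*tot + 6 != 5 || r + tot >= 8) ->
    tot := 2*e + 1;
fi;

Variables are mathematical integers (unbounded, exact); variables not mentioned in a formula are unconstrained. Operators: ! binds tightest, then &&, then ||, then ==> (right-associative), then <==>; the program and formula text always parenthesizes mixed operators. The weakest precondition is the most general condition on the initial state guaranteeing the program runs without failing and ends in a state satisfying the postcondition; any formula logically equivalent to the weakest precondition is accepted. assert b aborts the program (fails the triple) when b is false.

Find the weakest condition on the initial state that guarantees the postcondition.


Working backward. After the program, the postcondition !(v + r - 2 == r + 3*e + 5) must hold; in canonical form it is !(v == 3*e + 7).
Then branch requires 2*u >= -16 && (v >= 9 ==> (!(v == 3*e + 7))) && ((!(v >= 9)) ==> (!(e == -3))); else branch requires !(v == 3*e + 7).
Before the if: ((2*tot != -1 || r + tot >= 8) ==> (2*u >= -16 && (v >= 9 ==> (!(v == 3*e + 7))) && ((!(v >= 9)) ==> (!(e == -3))))) && ((!(2*tot != -1 || r + tot >= 8)) ==> (!(v == 3*e + 7)))
Before tot := e + 8: ((2*e != -17 || e + r >= 0) ==> (2*u >= -16 && (v >= 9 ==> (!(v == 3*e + 7))) && ((!(v >= 9)) ==> (!(e == -3))))) && ((!(2*e != -17 || e + r >= 0)) ==> (!(v == 3*e + 7)))
Answer: WP = ((2*e != -17 || e + r >= 0) ==> (2*u >= -16 && (v >= 9 ==> (!(v == 3*e + 7))) && ((!(v >= 9)) ==> (!(e == -3))))) && ((!(2*e != -17 || e + r >= 0)) ==> (!(v == 3*e + 7)))


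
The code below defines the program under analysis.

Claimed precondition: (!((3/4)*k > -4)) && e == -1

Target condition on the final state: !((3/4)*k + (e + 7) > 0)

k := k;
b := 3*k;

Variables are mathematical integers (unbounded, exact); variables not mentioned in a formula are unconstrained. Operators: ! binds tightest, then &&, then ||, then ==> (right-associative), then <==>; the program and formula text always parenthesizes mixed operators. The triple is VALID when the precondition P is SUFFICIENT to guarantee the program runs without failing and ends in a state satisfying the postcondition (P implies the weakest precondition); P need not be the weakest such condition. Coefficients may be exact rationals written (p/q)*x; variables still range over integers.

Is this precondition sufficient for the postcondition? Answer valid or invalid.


Working backward. After the program, the postcondition !((3/4)*k + (e + 7) > 0) must hold; in canonical form it is !(e + (3/4)*k > -7).
Before b := 3*k: !(e + (3/4)*k > -7)
Before k := k: !(e + (3/4)*k > -7)
The weakest precondition is !(e + (3/4)*k > -7).
Check whether (!((3/4)*k > -4)) && e == -1 implies it.
Countermodel: at the initial state e = -1, k = -7, the precondition holds but the weakest precondition fails.
Answer: invalid
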